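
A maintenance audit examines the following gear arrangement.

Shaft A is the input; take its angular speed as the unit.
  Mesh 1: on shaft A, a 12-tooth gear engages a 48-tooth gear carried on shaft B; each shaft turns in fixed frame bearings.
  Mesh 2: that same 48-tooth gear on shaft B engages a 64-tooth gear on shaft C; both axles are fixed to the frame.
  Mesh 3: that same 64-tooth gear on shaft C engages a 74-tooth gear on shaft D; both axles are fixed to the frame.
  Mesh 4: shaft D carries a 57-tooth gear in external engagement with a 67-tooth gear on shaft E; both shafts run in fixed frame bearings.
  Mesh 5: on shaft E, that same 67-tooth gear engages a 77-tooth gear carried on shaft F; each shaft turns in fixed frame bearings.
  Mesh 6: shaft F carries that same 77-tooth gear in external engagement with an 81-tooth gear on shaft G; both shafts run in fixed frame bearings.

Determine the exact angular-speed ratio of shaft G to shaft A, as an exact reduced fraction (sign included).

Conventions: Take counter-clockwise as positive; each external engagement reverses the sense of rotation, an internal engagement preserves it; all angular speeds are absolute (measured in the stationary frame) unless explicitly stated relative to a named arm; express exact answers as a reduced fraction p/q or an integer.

class = fixed-axis compound train [6 meshes; 6 ratios multiply, 6 sense flips]
mesh 1 [12T→48T]: running ratio 1/4, sense −
mesh 2 [48T→64T]: running ratio 3/16, sense +
mesh 3 [64T→74T]: running ratio 6/37, sense −
mesh 4 [57T→67T]: running ratio 342/2479, sense +
mesh 5 [67T→77T]: running ratio 342/2849, sense −
mesh 6 [77T→81T]: running ratio 38/333, sense +
ω_out/ω_in = 38/333

38/333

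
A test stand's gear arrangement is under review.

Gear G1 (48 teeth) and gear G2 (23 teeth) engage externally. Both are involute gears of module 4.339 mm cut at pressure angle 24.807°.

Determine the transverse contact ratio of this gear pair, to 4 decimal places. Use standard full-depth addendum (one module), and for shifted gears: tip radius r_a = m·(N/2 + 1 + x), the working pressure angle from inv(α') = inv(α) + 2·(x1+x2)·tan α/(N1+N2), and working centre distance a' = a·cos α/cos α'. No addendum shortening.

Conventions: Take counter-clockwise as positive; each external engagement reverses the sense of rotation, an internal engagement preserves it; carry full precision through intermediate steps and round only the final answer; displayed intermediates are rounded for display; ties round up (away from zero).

topology: single-mesh involute geometry — m = 4.339, 48T/23T pair
base radii: r_b1 = 94.526978, r_b2 = 45.294177
tip radii: r_a1 = 108.475000, r_a2 = 54.237500
no profile shift: α' = α, a' = a
action lengths: √(r_a1²−r_b1²) = 53.211615, √(r_a2²−r_b2²) = 29.835280
base pitch p_b = π·m·cos α = 12.373553
CR = (53.211615 + 29.835280 − 154.034500·sin 24.80700°)/12.373553 = 1.488636
contact ratio ≈ 1.4886

1.4886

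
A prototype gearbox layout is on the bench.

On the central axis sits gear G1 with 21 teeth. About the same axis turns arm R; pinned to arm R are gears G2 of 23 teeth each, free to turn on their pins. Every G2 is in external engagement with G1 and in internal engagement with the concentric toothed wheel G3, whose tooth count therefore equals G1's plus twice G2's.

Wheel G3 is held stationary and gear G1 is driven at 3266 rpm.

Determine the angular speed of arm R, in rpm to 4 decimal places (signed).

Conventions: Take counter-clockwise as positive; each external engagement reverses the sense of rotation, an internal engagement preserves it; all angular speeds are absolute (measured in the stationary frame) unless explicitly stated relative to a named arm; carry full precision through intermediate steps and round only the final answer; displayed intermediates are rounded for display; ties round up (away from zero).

+779.3864 rpm

class = planetary set [G3 = 21+2·23 = 67; Willis about the carrier]
normalise by the input: solve with ω_sun = 1, then scale by 3266 rpm
ring teeth: 21 + 2·23 = 67
21(ω_sun−ω_arm) = −67(ω_ring−ω_arm),  ω_ring = 0, ω_sun = 1
21(1−ω_arm) = −67(0−ω_arm)  ⇒  88·ω_arm = 21  ⇒  ω_arm = 21/88
scale: ω_arm = 21/88 × 3266 rpm = +779.3864 rpm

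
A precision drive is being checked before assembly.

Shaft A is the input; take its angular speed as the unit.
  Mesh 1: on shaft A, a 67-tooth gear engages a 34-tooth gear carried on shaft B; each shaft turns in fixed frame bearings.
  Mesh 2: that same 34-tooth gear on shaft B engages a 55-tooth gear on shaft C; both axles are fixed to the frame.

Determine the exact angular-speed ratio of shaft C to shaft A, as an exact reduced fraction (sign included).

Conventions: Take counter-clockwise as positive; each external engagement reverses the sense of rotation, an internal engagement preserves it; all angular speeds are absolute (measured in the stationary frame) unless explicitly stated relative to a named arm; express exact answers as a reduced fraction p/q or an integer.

67/55

class = fixed-axis compound train [2 meshes; 2 ratios multiply, 2 sense flips]
mesh 1 [67T→34T]: running ratio 67/34, sense −
mesh 2 [34T→55T]: running ratio 67/55, sense +
ω_out/ω_in = 67/55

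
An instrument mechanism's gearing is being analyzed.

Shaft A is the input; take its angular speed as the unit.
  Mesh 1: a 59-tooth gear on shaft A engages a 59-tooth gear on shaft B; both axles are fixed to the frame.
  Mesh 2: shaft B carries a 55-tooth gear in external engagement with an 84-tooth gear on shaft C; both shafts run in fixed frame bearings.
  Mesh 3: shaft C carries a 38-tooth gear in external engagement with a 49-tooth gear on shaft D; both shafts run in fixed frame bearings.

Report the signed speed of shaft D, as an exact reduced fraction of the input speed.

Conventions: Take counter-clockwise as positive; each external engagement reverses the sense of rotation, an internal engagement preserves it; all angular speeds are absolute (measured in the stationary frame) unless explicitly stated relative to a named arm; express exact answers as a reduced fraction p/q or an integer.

-1045/2058

3-mesh fixed-axis compound train (all bearings frame-fixed)
mesh 1 [59T→59T]: |ω|/ω_in = 1×59/59 = 1, sense flips to −
mesh 2 [55T→84T]: |ω|/ω_in = 1×55/84 = 55/84, sense flips to +
mesh 3 [38T→49T]: |ω|/ω_in = (55/84)×38/49 = 1045/2058, sense flips to −
signed output speed (× input speed) = -1045/2058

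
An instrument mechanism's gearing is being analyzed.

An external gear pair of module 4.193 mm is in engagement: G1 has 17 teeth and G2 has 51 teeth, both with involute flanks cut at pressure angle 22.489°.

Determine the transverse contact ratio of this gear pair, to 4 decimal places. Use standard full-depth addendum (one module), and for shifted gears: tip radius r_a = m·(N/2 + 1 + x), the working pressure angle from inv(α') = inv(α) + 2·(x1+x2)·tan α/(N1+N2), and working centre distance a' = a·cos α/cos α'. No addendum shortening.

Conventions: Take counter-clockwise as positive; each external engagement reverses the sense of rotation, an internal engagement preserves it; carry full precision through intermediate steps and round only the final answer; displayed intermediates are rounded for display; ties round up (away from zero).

1.5400

single-mesh involute tooth geometry (17T engaging 51T at module 4.193)
base radii: r_b1 = 32.930146, r_b2 = 98.790439
tip radii: r_a1 = 39.833500, r_a2 = 111.114500
no profile shift: α' = α, a' = a
action lengths: √(r_a1²−r_b1²) = 22.412344, √(r_a2²−r_b2²) = 50.861392
base pitch p_b = π·m·cos α = 12.170954
CR = (22.412344 + 50.861392 − 142.562000·sin 22.48900°)/12.170954 = 1.539970
contact ratio ≈ 1.5400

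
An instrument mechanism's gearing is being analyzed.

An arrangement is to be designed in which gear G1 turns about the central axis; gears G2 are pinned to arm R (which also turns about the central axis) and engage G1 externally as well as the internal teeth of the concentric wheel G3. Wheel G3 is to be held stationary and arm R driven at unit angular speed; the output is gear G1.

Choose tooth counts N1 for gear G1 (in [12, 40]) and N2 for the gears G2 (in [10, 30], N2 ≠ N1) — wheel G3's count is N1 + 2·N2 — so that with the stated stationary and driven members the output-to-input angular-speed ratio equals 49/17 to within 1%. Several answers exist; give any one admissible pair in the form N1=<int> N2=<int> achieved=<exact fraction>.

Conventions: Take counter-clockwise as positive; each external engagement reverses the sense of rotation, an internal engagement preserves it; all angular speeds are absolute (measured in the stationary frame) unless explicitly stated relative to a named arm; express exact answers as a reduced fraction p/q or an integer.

planetary set to be sized for 49/17 (Willis relation)
Willis with ω_ring = 0: ω_sun/ω_arm = (N1+N3)/N1; set equal to 49/17  ⇒  N3/N1 = 49/17 − 1 = 32/17
N3 = N1 + 2·N2  ⇒  N2/N1 = (N3/N1 − 1)/2 = (32/17 − 1)/2 = 15/34
smallest multiple with N1 ≥ 12 and N2 ≥ 10: k = 1  ⇒  N1 = 1·34 = 34, N2 = 1·15 = 15 (N1 ≤ 40, N2 ≤ 30, N2 ≠ N1 ✓), N3 = 34 + 2·15 = 64
check: (N1+N3)/N1 with N1 = 34, N3 = 64 gives 49/17; |achieved − target| = 0 ≤ 49/1700 ✓

N1=34 N2=15 achieved=49/17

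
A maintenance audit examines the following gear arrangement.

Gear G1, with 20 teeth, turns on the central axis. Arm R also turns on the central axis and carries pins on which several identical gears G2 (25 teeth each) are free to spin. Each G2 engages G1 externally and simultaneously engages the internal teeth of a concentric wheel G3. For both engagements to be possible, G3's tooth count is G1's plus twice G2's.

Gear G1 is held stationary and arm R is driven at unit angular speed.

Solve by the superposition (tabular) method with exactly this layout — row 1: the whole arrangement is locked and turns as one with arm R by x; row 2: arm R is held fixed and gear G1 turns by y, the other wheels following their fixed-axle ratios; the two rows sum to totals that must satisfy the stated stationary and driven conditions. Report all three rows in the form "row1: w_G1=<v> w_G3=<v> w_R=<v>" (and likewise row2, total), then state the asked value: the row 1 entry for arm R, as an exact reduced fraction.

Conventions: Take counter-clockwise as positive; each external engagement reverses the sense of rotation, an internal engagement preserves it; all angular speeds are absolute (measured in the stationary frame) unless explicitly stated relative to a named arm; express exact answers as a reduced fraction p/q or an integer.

row1: w_G1=1 w_G3=1 w_R=1
row2: w_G1=-1 w_G3=2/7 w_R=0
total: w_G1=0 w_G3=9/7 w_R=1
asked value: 1

class = planetary set [G3 = 20+2·25 = 70; Willis about the carrier]
row 1: whole set turns with the arm by x
row 2: sun turns y, ring = −(20/70)·y, arm 0
boundary: total ω_sun = x + y = 0 and total ω_arm = x = 1  ⇒  y = -1, x = 1
row 2 ring = −(20/70)·(-1) = 2/7
totals (row 1 + row 2): sun 1 + (-1) = 0, ring 1 + 2/7 = 9/7, arm 1 + 0 = 1
asked cell (row1, arm) = 1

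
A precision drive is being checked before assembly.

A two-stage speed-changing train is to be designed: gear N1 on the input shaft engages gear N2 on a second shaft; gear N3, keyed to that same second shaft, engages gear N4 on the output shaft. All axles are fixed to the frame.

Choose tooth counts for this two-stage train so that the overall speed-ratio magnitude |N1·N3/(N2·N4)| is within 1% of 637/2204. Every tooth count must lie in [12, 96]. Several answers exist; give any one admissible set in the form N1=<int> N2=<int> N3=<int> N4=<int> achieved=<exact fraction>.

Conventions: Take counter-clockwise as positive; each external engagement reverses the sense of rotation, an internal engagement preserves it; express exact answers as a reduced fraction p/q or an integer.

class = fixed-axis compound train [2-stage, 637/2204 wanted]
target = 637/2204 in lowest terms: an exact hit needs N1·N3 = k·637 and N2·N4 = k·2204 for one integer k, every count in [12, 96]; additionally prefer no 1:1 stage (N1 ≠ N2, N3 ≠ N4)
k = 1: N1·N3 = 637 = 13·49, N2·N4 = 2204 = 29·76
achieved = 13·49/(29·76) = 637/2204; |achieved − target| = 0 ≤ 637/220400 ✓

N1=13 N2=29 N3=49 N4=76 achieved=637/2204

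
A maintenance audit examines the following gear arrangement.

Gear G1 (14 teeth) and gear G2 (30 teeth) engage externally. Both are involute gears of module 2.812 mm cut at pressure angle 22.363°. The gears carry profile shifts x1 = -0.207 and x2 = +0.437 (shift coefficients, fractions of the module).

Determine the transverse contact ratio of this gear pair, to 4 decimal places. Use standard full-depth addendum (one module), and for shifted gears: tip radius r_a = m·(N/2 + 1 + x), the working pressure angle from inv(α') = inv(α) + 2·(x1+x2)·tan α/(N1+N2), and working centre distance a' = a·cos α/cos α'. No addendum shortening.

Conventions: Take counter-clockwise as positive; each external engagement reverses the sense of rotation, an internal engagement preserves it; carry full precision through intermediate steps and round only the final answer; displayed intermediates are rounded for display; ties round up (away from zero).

topology: single-mesh involute geometry — m = 2.812, 14T/30T pair
base radii: r_b1 = 18.203604, r_b2 = 39.007723
tip radii: r_a1 = 21.913916, r_a2 = 46.220844
inv(α') = inv(22.363°) + 2·(-0.207+0.437)·tan α/(14+30) = 0.02540816  ⇒  α' = 23.72432°
a' = a·cos α / cos α' = 61.8640·cos 22.363°/cos 23.72432° = 62.492445
action lengths: √(r_a1²−r_b1²) = 12.200349, √(r_a2²−r_b2²) = 24.794434
base pitch p_b = π·m·cos α = 8.169758
CR = (12.200349 + 24.794434 − 62.492445·sin 23.72432°)/8.169758 = 1.450691
contact ratio ≈ 1.4507

1.4507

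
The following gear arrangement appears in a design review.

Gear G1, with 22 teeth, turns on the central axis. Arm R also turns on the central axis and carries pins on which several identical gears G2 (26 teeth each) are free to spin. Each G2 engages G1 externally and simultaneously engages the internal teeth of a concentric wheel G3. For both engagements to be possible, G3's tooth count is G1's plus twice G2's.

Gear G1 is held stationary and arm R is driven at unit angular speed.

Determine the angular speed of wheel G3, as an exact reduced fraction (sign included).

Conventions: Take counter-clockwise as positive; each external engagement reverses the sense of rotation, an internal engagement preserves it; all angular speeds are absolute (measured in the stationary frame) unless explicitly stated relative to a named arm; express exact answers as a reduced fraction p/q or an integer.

48/37

planetary set (22T centre, 26T on arm, 74T internal) — Willis relation
ring teeth: 22 + 2·26 = 74
22(ω_sun−ω_arm) = −74(ω_ring−ω_arm),  ω_sun = 0, ω_arm = 1
ω_ring = 1 − (22/74)(0−1) = 48/37
exact speed ratio = 48/37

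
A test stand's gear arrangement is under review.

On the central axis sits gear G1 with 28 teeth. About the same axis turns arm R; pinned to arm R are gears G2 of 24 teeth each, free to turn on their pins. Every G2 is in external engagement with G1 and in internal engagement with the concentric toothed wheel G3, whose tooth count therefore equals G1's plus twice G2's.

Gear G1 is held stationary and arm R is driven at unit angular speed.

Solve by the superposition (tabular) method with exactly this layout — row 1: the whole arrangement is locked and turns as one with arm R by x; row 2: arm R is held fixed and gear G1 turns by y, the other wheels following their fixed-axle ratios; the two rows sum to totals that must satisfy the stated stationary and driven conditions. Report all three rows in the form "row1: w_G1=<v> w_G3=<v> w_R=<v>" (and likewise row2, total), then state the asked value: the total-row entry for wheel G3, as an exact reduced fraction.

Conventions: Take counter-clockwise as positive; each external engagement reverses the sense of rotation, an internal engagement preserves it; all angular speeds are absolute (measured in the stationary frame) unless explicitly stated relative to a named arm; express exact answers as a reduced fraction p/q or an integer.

planetary set (28T centre, 24T on arm, 76T internal) — Willis relation
row 1 — lock + rotate with arm: ω_sun = ω_ring = ω_arm = x
row 2: sun turns y, ring = −(28/76)·y, arm 0
boundary: total ω_sun = x + y = 0 and total ω_arm = x = 1  ⇒  y = -1, x = 1
row 2 ring = −(28/76)·(-1) = 7/19
totals (row 1 + row 2): sun 1 + (-1) = 0, ring 1 + 7/19 = 26/19, arm 1 + 0 = 1
asked cell (total, ring) = 26/19

row1: w_G1=1 w_G3=1 w_R=1
row2: w_G1=-1 w_G3=7/19 w_R=0
total: w_G1=0 w_G3=26/19 w_R=1
asked value: 26/19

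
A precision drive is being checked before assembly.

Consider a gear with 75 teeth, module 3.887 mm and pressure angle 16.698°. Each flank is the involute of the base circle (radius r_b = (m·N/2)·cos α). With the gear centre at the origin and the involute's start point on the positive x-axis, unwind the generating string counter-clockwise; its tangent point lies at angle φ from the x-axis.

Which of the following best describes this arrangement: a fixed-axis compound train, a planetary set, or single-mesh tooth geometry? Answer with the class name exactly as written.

single-mesh tooth geometry

class = single-mesh tooth geometry [base-circle involute, m = 3.887, 75T]
classification: single-mesh tooth geometry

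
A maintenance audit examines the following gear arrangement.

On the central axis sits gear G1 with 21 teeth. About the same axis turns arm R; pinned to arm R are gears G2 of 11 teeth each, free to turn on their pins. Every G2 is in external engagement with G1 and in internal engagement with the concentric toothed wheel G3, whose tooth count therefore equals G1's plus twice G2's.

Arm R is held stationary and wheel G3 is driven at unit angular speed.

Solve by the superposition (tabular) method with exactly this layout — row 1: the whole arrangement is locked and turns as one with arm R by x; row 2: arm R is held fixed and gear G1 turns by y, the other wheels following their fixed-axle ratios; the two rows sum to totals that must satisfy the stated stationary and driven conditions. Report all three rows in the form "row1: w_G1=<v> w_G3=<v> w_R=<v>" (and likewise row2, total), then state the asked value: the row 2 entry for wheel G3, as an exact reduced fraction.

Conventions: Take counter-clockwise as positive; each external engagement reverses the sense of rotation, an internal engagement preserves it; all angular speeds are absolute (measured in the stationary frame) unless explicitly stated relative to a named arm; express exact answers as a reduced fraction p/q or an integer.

row1: w_G1=0 w_G3=0 w_R=0
row2: w_G1=-43/21 w_G3=1 w_R=0
total: w_G1=-43/21 w_G3=1 w_R=0
asked value: 1

planetary set (21T centre, 11T on arm, 43T internal) — Willis relation
row 1: whole set turns with the arm by x
row 2 — arm fixed, fixed-axis ratios: sun y, ring −(21/43)·y, arm 0
boundary: total ω_arm = x = 0 and total ω_ring = x − (21/43)·y = 1  ⇒  y = -43/21, x = 0
row 2 ring = −(21/43)·(-43/21) = 1
totals (row 1 + row 2): sun 0 + (-43/21) = -43/21, ring 0 + 1 = 1, arm 0 + 0 = 0
asked cell (row2, ring) = 1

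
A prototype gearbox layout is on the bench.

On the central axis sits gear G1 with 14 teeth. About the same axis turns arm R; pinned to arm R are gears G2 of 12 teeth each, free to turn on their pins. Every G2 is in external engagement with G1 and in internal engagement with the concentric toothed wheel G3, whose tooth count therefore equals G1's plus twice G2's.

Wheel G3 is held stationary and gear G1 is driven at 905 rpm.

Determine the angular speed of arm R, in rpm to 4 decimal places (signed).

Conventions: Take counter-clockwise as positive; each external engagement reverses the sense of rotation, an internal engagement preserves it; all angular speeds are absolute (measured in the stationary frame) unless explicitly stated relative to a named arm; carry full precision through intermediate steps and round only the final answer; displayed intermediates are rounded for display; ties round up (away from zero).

topology: planetary set — G1 14T / G2 12T / G3 38T, arm = carrier (Willis)
normalise by the input: solve with ω_sun = 1, then scale by 905 rpm
ring teeth: 14 + 2·12 = 38
14(ω_sun−ω_arm) = −38(ω_ring−ω_arm),  ω_ring = 0, ω_sun = 1
14(1−ω_arm) = −38(0−ω_arm)  ⇒  52·ω_arm = 14  ⇒  ω_arm = 7/26
scale: ω_arm = 7/26 × 905 rpm = +243.6538 rpm

+243.6538 rpm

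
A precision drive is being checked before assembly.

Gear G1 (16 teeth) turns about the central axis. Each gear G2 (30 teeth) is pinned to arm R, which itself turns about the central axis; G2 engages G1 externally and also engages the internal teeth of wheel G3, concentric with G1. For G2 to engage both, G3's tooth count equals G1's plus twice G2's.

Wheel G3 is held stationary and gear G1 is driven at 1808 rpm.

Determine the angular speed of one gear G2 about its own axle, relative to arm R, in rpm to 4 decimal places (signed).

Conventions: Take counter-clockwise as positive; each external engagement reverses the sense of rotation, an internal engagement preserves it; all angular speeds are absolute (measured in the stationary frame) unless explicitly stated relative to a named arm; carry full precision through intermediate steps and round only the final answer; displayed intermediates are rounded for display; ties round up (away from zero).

recognized (axles ride arm R): planetary set, 16/30/76 teeth
normalise by the input: solve with ω_sun = 1, then scale by 1808 rpm
ring teeth: 16 + 2·30 = 76
16(ω_sun−ω_arm) = −76(ω_ring−ω_arm),  ω_ring = 0, ω_sun = 1
16(1−ω_arm) = −76(0−ω_arm)  ⇒  92·ω_arm = 16  ⇒  ω_arm = 4/23
sun–planet mesh: 16·(1−4/23) = −30·(ω_p−ω_arm)  ⇒  ω_p−ω_arm = -152/345
scale: ω_p−ω_arm = -152/345 × 1808 rpm = -796.5681 rpm

-796.5681 rpm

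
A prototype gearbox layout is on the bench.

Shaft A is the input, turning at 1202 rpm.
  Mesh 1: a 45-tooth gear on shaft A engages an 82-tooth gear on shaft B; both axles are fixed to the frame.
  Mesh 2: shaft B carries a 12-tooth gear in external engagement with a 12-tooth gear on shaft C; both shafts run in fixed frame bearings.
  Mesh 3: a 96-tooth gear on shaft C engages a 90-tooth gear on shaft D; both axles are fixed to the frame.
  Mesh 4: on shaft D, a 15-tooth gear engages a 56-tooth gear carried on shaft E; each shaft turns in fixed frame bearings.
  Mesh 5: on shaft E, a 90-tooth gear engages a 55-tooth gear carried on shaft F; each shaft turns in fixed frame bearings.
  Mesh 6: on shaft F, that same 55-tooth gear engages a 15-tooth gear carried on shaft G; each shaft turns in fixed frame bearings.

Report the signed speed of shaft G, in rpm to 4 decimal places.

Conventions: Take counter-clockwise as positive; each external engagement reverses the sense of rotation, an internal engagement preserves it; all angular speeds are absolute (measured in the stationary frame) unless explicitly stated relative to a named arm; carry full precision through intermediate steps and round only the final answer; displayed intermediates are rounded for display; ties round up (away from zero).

+1130.8014 rpm

topology: fixed-axis compound train — 6 meshes, A→G
mesh 1 [45T→82T]: ω = 1202.0000×45/82 = 659.6341 rpm, sense flips to −
mesh 2 [12T→12T]: ω = 659.6341×12/12 = 659.6341 rpm, sense flips to +
mesh 3 [96T→90T]: ω = 659.6341×96/90 = 703.6098 rpm, sense flips to −
mesh 4 [15T→56T]: ω = 703.6098×15/56 = 188.4669 rpm, sense flips to +
mesh 5 [90T→55T]: ω = 188.4669×90/55 = 308.4004 rpm, sense flips to −
mesh 6 [55T→15T]: ω = 308.4004×55/15 = 1130.8014 rpm, sense flips to +
signed output speed = +1130.8014 rpm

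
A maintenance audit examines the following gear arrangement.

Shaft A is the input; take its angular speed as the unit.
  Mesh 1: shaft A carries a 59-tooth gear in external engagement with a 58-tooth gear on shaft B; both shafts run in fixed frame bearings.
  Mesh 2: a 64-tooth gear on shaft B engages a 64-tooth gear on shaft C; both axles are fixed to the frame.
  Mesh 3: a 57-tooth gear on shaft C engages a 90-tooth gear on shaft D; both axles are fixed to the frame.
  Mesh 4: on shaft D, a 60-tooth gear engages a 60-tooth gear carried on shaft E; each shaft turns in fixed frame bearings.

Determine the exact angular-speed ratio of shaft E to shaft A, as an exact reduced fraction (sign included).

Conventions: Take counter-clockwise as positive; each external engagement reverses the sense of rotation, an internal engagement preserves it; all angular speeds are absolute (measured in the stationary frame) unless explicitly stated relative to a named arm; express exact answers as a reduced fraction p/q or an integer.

class = fixed-axis compound train [4 meshes; 4 ratios multiply, 4 sense flips]
mesh 1 [59T→58T]: running ratio 59/58, sense −
mesh 2 [64T→64T]: running ratio 59/58, sense +
mesh 3 [57T→90T]: running ratio 1121/1740, sense −
mesh 4 [60T→60T]: running ratio 1121/1740, sense +
ω_out/ω_in = 1121/1740

1121/1740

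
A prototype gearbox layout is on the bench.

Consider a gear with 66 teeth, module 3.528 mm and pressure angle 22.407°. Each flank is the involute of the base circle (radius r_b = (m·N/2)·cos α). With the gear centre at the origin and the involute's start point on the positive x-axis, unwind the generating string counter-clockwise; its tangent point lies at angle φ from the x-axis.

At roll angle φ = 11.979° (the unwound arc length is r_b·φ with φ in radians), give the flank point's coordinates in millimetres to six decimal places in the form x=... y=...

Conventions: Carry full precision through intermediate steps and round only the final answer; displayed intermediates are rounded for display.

x=109.960703 y=0.326454

single-mesh involute tooth geometry (66T wheel at module 3.528)
pitch radius r_p = m·N/2 = 3.528·66/2 = 116.424000
base radius r_b = r_p·cos α = 116.424000·cos 22.407° = 107.633926
roll angle φ = 11.979° = 0.20907299 rad
x = r_b·(cos φ + φ·sin φ) = 109.960703
y = r_b·(sin φ − φ·cos φ) = 0.326454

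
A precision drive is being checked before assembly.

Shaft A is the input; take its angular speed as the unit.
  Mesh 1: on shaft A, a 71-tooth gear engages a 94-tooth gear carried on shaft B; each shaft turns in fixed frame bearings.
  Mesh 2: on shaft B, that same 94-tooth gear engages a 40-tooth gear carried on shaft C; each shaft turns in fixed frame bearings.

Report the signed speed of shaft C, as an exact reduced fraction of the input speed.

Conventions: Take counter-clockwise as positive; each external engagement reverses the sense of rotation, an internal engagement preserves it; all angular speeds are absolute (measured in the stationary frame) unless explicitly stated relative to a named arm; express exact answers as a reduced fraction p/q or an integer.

71/40

2-mesh fixed-axis compound train (all bearings frame-fixed)
mesh 1 [71T→94T]: |ω|/ω_in = 1×71/94 = 71/94, sense flips to −
mesh 2 [94T→40T]: |ω|/ω_in = (71/94)×94/40 = 71/40, sense flips to +
signed output speed (× input speed) = 71/40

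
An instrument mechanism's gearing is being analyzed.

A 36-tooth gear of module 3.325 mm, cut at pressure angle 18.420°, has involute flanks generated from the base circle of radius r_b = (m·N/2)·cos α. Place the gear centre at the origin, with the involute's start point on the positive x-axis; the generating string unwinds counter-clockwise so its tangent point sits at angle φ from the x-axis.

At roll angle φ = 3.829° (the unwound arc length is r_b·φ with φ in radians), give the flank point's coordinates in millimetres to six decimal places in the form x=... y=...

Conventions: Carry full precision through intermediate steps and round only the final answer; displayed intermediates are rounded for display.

x=56.910290 y=0.005647

topology: single-mesh involute geometry — m = 3.325, N = 36
pitch radius r_p = m·N/2 = 3.325·36/2 = 59.850000
base radius r_b = r_p·cos α = 59.850000·cos 18.420° = 56.783631
roll angle φ = 3.829° = 0.06682866 rad
x = r_b·(cos φ + φ·sin φ) = 56.910290
y = r_b·(sin φ − φ·cos φ) = 0.005647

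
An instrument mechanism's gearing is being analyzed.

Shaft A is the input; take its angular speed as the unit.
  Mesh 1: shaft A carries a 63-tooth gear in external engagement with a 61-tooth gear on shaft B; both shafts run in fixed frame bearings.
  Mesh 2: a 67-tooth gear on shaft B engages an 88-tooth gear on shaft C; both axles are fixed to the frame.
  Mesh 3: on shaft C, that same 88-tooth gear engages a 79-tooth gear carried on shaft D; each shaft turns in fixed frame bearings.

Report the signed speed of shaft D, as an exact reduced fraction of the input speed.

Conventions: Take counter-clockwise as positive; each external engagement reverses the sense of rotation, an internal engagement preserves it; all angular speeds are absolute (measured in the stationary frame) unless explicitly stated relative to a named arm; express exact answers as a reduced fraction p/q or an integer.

3-mesh fixed-axis compound train (all bearings frame-fixed)
mesh 1 [63T→61T]: |ω|/ω_in = 1×63/61 = 63/61, sense flips to −
mesh 2 [67T→88T]: |ω|/ω_in = (63/61)×67/88 = 4221/5368, sense flips to +
mesh 3 [88T→79T]: |ω|/ω_in = (4221/5368)×88/79 = 4221/4819, sense flips to −
signed output speed (× input speed) = -4221/4819

-4221/4819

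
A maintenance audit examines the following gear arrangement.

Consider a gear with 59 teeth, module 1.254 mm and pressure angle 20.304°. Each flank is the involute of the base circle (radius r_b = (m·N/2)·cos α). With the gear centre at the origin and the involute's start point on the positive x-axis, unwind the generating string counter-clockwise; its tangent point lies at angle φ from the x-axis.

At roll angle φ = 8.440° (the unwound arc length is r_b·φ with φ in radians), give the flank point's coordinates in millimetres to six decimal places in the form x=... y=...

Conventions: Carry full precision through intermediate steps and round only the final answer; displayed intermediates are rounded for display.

topology: single-mesh involute geometry — m = 1.254, N = 59
pitch radius r_p = m·N/2 = 1.254·59/2 = 36.993000
base radius r_b = r_p·cos α = 36.993000·cos 20.304° = 34.694429
roll angle φ = 8.440° = 0.14730579 rad
x = r_b·(cos φ + φ·sin φ) = 35.068807
y = r_b·(sin φ − φ·cos φ) = 0.036885

x=35.068807 y=0.036885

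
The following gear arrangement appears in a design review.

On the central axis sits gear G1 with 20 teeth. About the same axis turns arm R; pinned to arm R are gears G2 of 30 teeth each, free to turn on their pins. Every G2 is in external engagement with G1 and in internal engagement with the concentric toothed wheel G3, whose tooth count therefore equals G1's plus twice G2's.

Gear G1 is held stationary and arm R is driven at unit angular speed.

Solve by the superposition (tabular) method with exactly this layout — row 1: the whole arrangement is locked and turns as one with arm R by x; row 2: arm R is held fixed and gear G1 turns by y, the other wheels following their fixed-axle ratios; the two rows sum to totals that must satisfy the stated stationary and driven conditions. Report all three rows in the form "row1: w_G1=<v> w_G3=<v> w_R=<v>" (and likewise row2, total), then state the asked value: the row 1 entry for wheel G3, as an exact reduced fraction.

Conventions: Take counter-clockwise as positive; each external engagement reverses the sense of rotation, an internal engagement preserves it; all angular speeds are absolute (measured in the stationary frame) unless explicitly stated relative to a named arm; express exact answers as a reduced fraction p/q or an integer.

row1: w_G1=1 w_G3=1 w_R=1
row2: w_G1=-1 w_G3=1/4 w_R=0
total: w_G1=0 w_G3=5/4 w_R=1
asked value: 1

topology: planetary set — G1 20T / G2 30T / G3 80T, arm = carrier (Willis)
row 1 — lock + rotate with arm: ω_sun = ω_ring = ω_arm = x
row 2: sun turns y, ring = −(20/80)·y, arm 0
boundary: total ω_sun = x + y = 0 and total ω_arm = x = 1  ⇒  y = -1, x = 1
row 2 ring = −(20/80)·(-1) = 1/4
totals (row 1 + row 2): sun 1 + (-1) = 0, ring 1 + 1/4 = 5/4, arm 1 + 0 = 1
asked cell (row1, ring) = 1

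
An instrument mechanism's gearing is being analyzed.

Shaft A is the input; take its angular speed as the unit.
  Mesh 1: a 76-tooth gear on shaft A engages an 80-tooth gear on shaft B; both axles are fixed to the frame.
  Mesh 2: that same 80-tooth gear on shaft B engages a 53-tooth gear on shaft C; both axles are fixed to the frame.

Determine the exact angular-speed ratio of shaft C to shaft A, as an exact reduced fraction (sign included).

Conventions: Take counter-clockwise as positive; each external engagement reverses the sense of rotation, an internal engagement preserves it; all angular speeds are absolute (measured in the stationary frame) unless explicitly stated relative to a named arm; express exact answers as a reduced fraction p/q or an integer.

class = fixed-axis compound train [2 meshes; 2 ratios multiply, 2 sense flips]
mesh 1 [76T→80T]: running ratio 19/20, sense −
mesh 2 [80T→53T]: running ratio 76/53, sense +
ω_out/ω_in = 76/53

76/53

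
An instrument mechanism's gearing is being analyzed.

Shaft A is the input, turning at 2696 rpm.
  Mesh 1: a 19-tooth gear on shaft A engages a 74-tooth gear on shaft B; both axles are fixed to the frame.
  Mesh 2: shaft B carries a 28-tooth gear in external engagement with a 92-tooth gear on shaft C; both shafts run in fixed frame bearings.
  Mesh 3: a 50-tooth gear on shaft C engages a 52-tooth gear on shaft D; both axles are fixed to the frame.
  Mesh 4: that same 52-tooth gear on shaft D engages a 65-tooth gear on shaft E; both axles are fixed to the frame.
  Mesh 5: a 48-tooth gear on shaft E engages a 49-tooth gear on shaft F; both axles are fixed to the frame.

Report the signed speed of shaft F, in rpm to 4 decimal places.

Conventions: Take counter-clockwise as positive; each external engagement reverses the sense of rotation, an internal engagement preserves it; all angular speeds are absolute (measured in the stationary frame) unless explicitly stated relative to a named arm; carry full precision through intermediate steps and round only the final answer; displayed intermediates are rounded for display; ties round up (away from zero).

-158.7500 rpm

5-mesh fixed-axis compound train (all bearings frame-fixed)
mesh 1 [19T→74T]: ω = 2696.0000×19/74 = 692.2162 rpm, sense flips to −
mesh 2 [28T→92T]: ω = 692.2162×28/92 = 210.6745 rpm, sense flips to +
mesh 3 [50T→52T]: ω = 210.6745×50/52 = 202.5716 rpm, sense flips to −
mesh 4 [52T→65T]: ω = 202.5716×52/65 = 162.0573 rpm, sense flips to +
mesh 5 [48T→49T]: ω = 162.0573×48/49 = 158.7500 rpm, sense flips to −
signed output speed = -158.7500 rpm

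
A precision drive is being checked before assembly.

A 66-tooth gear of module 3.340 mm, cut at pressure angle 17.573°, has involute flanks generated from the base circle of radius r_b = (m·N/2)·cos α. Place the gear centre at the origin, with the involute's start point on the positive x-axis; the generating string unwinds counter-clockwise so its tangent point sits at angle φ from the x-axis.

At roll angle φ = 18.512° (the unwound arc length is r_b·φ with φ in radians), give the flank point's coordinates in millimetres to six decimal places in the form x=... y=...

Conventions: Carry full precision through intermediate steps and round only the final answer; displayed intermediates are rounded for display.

single-mesh involute tooth geometry (66T wheel at module 3.340)
pitch radius r_p = m·N/2 = 3.340·66/2 = 110.220000
base radius r_b = r_p·cos α = 110.220000·cos 17.573° = 105.076369
roll angle φ = 18.512° = 0.32309535 rad
x = r_b·(cos φ + φ·sin φ) = 110.418557
y = r_b·(sin φ − φ·cos φ) = 1.169057

x=110.418557 y=1.169057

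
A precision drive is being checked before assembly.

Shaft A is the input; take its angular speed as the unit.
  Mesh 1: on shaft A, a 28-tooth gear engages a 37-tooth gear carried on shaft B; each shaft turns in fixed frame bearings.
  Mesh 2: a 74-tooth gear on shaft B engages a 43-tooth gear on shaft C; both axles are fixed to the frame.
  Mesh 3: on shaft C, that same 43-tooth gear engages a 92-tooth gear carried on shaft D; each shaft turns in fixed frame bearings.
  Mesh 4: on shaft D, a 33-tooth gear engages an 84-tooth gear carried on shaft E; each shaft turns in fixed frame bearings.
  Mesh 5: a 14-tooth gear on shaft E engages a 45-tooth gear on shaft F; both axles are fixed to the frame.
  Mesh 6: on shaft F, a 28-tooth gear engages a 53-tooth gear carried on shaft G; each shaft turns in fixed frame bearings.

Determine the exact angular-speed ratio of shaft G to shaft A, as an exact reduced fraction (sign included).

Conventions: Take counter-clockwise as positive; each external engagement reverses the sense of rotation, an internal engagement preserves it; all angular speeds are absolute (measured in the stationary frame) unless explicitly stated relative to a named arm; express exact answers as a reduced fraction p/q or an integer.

class = fixed-axis compound train [6 meshes; 6 ratios multiply, 6 sense flips]
mesh 1 [28T→37T]: running ratio 28/37, sense −
mesh 2 [74T→43T]: running ratio 56/43, sense +
mesh 3 [43T→92T]: running ratio 14/23, sense −
mesh 4 [33T→84T]: running ratio 11/46, sense +
mesh 5 [14T→45T]: running ratio 77/1035, sense −
mesh 6 [28T→53T]: running ratio 2156/54855, sense +
ω_out/ω_in = 2156/54855

2156/54855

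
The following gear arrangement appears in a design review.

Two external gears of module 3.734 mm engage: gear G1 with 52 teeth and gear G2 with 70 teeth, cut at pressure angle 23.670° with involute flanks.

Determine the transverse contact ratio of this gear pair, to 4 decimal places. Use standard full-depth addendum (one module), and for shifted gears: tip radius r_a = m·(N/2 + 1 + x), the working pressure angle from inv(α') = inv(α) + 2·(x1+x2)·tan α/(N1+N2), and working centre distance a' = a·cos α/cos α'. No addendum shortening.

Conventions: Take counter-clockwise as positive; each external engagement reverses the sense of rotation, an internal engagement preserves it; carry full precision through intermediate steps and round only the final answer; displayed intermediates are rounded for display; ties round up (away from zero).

single-mesh involute tooth geometry (52T engaging 70T at module 3.734)
base radii: r_b1 = 88.916607, r_b2 = 119.695433
tip radii: r_a1 = 100.818000, r_a2 = 134.424000
no profile shift: α' = α, a' = a
action lengths: √(r_a1²−r_b1²) = 47.519534, √(r_a2²−r_b2²) = 61.178551
base pitch p_b = π·m·cos α = 10.743837
CR = (47.519534 + 61.178551 − 227.774000·sin 23.67000°)/10.743837 = 1.605948
contact ratio ≈ 1.6059

1.6059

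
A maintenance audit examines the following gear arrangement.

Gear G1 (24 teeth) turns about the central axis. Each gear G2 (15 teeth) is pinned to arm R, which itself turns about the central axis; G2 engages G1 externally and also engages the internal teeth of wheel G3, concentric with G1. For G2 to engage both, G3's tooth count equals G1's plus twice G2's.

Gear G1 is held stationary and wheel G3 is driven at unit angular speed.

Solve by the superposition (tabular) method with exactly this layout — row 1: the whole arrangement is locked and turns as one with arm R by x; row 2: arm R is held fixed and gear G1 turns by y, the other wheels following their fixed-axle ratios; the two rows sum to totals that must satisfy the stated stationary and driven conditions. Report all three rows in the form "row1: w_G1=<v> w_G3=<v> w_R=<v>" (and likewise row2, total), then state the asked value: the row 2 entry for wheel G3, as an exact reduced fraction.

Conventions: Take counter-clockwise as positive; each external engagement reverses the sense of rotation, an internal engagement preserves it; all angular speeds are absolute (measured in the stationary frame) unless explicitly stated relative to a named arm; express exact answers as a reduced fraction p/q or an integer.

planetary set (24T centre, 15T on arm, 54T internal) — Willis relation
row 1 — lock + rotate with arm: ω_sun = ω_ring = ω_arm = x
superposition row 2 [arm held]: sun y, ring −(24/54)·y, arm 0
boundary: total ω_sun = x + y = 0 and total ω_ring = x − (24/54)·y = 1  ⇒  y = -9/13, x = 9/13
row 2 ring = −(24/54)·(-9/13) = 4/13
totals (row 1 + row 2): sun 9/13 + (-9/13) = 0, ring 9/13 + 4/13 = 1, arm 9/13 + 0 = 9/13
asked cell (row2, ring) = 4/13

row1: w_G1=9/13 w_G3=9/13 w_R=9/13
row2: w_G1=-9/13 w_G3=4/13 w_R=0
total: w_G1=0 w_G3=1 w_R=9/13
asked value: 4/13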